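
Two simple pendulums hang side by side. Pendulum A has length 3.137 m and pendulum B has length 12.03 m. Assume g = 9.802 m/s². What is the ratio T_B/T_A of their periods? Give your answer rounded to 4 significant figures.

T ∝ √L, so T_B/T_A = √(L_B/L_A) = √(12.03/3.137) = 1.958.

1.958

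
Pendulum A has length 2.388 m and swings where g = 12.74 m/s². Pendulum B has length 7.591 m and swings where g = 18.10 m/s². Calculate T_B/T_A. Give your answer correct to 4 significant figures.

1.496

T = 2π√(L/g), so T_B/T_A = √((L_B/g_B)/(L_A/g_A)) = √((7.591/18.10)/(2.388/12.74)) = 1.496.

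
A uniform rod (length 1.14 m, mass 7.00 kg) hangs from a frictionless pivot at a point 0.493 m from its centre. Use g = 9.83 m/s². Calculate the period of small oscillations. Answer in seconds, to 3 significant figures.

For a physical pendulum T = 2π√(I/(mgd)), with d = 0.4930 m from pivot to centre of mass.
I_cm = mL²/12 = 7.00 × 1.14²/12 = 0.7581 kg·m²; I = I_cm + md² = 0.7581 + 7.00 × 0.4930² = 2.459 kg·m².
T = 2π√(2.459/(7.00 × 9.83 × 0.4930)) = 1.69 s.

1.69 s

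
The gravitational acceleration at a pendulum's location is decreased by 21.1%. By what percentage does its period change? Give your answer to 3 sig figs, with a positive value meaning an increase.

12.6%

T ∝ 1/√g, so T'/T = 1/√(0.7890) = 1.126.
Percentage change in T = (1.126 − 1) × 100% = 12.6%.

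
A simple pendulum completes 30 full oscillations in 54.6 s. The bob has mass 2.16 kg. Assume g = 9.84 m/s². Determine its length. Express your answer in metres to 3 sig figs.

0.826 m

T = 54.6/30 = 1.820 s.
From T = 2π√(L/g), L = gT²/(4π²) = 9.84 × 1.820²/(4π²) = 0.826 m.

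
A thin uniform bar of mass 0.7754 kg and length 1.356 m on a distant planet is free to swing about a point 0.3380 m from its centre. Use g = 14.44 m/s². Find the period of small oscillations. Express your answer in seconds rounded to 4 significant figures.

1.471 s

For a physical pendulum T = 2π√(I/(mgd)), with d = 0.33800 m from pivot to centre of mass.
I_cm = mL²/12 = 0.7754 × 1.356²/12 = 0.11881 kg·m²; I = I_cm + md² = 0.11881 + 0.7754 × 0.33800² = 0.20740 kg·m².
T = 2π√(0.20740/(0.7754 × 14.44 × 0.33800)) = 1.471 s.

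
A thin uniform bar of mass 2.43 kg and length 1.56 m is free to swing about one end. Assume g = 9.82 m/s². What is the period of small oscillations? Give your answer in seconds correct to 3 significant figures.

2.04 s

For a physical pendulum T = 2π√(I/(mgd)), with d = 0.7800 m from pivot to centre of mass.
I_cm = mL²/12 = 2.43 × 1.56²/12 = 0.4928 kg·m²; I = I_cm + md² = 0.4928 + 2.43 × 0.7800² = 1.971 kg·m².
T = 2π√(1.971/(2.43 × 9.82 × 0.7800)) = 2.04 s.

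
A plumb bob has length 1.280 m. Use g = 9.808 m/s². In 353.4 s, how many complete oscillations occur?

155

T = 2π√(L/g) = 2π√(1.280/9.808) = 2.2698 s.
Number of complete oscillations = ⌊353.4/2.2698⌋ = ⌊155.69⌋ = 155.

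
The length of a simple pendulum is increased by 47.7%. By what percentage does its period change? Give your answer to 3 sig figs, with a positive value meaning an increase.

T ∝ √L, so T'/T = √(1.477) = 1.215.
Percentage change in T = (1.215 − 1) × 100% = 21.5%.

21.5%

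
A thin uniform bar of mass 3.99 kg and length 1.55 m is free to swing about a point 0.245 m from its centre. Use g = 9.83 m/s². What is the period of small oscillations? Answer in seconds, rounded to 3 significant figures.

2.07 s

For a physical pendulum T = 2π√(I/(mgd)), with d = 0.2450 m from pivot to centre of mass.
I_cm = mL²/12 = 3.99 × 1.55²/12 = 0.7988 kg·m²; I = I_cm + md² = 0.7988 + 3.99 × 0.2450² = 1.038 kg·m².
T = 2π√(1.038/(3.99 × 9.83 × 0.2450)) = 2.07 s.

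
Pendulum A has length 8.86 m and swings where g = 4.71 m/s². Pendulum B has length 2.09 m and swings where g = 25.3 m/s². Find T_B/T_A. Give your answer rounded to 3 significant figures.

0.210

T = 2π√(L/g), so T_B/T_A = √((L_B/g_B)/(L_A/g_A)) = √((2.09/25.3)/(8.86/4.71)) = 0.210.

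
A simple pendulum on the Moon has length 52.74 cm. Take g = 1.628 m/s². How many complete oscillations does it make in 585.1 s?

T = 2π√(L/g) = 2π√(0.5274/1.628) = 3.5762 s.
Number of complete oscillations = ⌊585.1/3.5762⌋ = ⌊163.61⌋ = 163.

163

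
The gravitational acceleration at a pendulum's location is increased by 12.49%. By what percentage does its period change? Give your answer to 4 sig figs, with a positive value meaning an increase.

-5.715%

T ∝ 1/√g, so T'/T = 1/√(1.1249) = 0.94285.
Percentage change in T = (0.94285 − 1) × 100% = -5.715%.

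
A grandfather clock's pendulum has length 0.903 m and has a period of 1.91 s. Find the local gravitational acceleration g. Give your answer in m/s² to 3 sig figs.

From T = 2π√(L/g), g = 4π²L/T² = 4π² × 0.903/1.910² = 9.77 m/s².

9.77 m/s²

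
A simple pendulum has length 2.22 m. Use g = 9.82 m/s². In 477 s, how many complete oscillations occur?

T = 2π√(L/g) = 2π√(2.22/9.82) = 2.987 s.
Number of complete oscillations = ⌊477/2.987⌋ = ⌊159.7⌋ = 159.

159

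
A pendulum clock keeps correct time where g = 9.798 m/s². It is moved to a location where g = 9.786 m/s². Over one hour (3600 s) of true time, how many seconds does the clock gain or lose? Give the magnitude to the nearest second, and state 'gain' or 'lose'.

lose 2 s

The clock's period scales as T ∝ 1/√g, so T'/T = √(9.798/9.786) = 1.00061.
In 3600 s of true time the clock registers 3600/1.00061 = 3597.8 s, so it loses 2 s.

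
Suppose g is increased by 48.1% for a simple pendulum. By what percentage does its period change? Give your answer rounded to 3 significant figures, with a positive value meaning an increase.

T ∝ 1/√g, so T'/T = 1/√(1.481) = 0.8217.
Percentage change in T = (0.8217 − 1) × 100% = -17.8%.

-17.8%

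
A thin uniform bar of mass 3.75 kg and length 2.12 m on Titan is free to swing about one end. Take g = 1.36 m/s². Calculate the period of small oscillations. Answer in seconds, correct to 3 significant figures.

For a physical pendulum T = 2π√(I/(mgd)), with d = 1.060 m from pivot to centre of mass.
I_cm = mL²/12 = 3.75 × 2.12²/12 = 1.405 kg·m²; I = I_cm + md² = 1.405 + 3.75 × 1.060² = 5.618 kg·m².
T = 2π√(5.618/(3.75 × 1.36 × 1.060)) = 6.41 s.

6.41 s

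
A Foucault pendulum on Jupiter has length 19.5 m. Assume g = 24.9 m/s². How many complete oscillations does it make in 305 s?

54

T = 2π√(L/g) = 2π√(19.5/24.9) = 5.560 s.
Number of complete oscillations = ⌊305/5.560⌋ = ⌊54.85⌋ = 54.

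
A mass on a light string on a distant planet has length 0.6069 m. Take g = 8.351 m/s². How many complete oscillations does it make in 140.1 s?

82

T = 2π√(L/g) = 2π√(0.6069/8.351) = 1.6938 s.
Number of complete oscillations = ⌊140.1/1.6938⌋ = ⌊82.712⌋ = 82.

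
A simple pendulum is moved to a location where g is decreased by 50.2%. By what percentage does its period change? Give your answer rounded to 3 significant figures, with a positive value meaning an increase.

41.7%

T ∝ 1/√g, so T'/T = 1/√(0.4980) = 1.417.
Percentage change in T = (1.417 − 1) × 100% = 41.7%.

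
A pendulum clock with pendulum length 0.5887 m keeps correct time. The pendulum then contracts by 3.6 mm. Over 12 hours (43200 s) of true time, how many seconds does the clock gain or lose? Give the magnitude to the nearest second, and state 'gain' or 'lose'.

gain 133 s

T ∝ √L, so T'/T = √(0.58510/0.5887) = 0.996938.
In 43200 s of true time the clock registers 43200/0.996938 = 43332.7 s, so it gains 133 s.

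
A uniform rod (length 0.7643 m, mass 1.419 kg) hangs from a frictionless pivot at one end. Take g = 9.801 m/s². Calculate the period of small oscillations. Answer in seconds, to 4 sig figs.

For a physical pendulum T = 2π√(I/(mgd)), with d = 0.38215 m from pivot to centre of mass.
I_cm = mL²/12 = 1.419 × 0.7643²/12 = 0.069076 kg·m²; I = I_cm + md² = 0.069076 + 1.419 × 0.38215² = 0.27631 kg·m².
T = 2π√(0.27631/(1.419 × 9.801 × 0.38215)) = 1.433 s.

1.433 s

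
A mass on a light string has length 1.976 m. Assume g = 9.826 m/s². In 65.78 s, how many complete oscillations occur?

23

T = 2π√(L/g) = 2π√(1.976/9.826) = 2.8176 s.
Number of complete oscillations = ⌊65.78/2.8176⌋ = ⌊23.346⌋ = 23.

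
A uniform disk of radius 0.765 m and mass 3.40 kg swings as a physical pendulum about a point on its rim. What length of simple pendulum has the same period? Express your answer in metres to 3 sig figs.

The equivalent simple-pendulum length is L_eq = I/(md), where I is about the pivot and d = 0.7650 m.
I_cm = ½mR² = 0.9949 kg·m², so I = I_cm + md² = 0.9949 + 1.990 = 2.985 kg·m².
L_eq = 2.985/(3.40 × 0.7650) = 1.15 m.

1.15 m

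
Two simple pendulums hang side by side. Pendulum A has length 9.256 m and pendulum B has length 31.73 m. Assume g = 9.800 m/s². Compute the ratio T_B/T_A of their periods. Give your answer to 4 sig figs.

T ∝ √L, so T_B/T_A = √(L_B/L_A) = √(31.73/9.256) = 1.851.

1.851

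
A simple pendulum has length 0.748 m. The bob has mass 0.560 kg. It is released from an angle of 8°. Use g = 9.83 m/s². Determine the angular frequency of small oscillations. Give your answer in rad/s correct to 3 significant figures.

3.63 rad/s

ω = √(g/L) = √(9.83/0.748) = 3.63 rad/s.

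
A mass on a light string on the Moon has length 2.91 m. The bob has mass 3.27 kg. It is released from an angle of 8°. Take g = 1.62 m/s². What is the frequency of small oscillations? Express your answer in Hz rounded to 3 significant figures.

0.119 Hz

T = 2π√(L/g) = 2π√(2.91/1.62) = 8.421 s, so f = 1/T = 0.119 Hz.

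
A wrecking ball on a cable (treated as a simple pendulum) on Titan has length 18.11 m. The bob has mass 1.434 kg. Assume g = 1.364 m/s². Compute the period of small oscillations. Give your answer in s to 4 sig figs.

22.89 s

T = 2π√(L/g) = 2π√(18.11/1.364) = 2π × 3.6438 = 22.89 s.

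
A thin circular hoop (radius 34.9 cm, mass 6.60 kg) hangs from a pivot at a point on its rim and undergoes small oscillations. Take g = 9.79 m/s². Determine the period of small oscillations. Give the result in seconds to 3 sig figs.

I_cm = mr² = 0.8039 kg·m². The pivot is at distance d = 0.349 m from the centre of mass.
By the parallel-axis theorem, I = I_cm + md² = 0.8039 + 0.8039 = 1.608 kg·m².
T = 2π√(I/(mgd)) = 2π√(1.608/(6.60 × 9.79 × 0.349)) = 1.68 s.

1.68 s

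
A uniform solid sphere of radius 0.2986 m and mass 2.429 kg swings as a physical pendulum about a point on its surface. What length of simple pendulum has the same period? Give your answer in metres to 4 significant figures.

The equivalent simple-pendulum length is L_eq = I/(md), where I is about the pivot and d = 0.29860 m.
I_cm = (2/5)mR² = 0.086630 kg·m², so I = I_cm + md² = 0.086630 + 0.21657 = 0.30320 kg·m².
L_eq = 0.30320/(2.429 × 0.29860) = 0.4180 m.

0.4180 m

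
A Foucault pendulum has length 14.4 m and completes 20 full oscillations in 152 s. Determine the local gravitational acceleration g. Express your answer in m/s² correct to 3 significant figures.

T = 152/20 = 7.600 s.
From T = 2π√(L/g), g = 4π²L/T² = 4π² × 14.4/7.600² = 9.84 m/s².

9.84 m/s²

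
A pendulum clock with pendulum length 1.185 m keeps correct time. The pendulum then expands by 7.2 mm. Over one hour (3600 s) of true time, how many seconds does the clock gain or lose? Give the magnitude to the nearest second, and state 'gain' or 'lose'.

T ∝ √L, so T'/T = √(1.19220/1.185) = 1.00303.
In 3600 s of true time the clock registers 3600/1.00303 = 3589.1 s, so it loses 11 s.

lose 11 s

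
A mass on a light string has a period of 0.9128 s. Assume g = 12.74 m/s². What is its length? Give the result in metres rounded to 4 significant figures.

0.2689 m

From T = 2π√(L/g), L = gT²/(4π²) = 12.74 × 0.91280²/(4π²) = 0.2689 m.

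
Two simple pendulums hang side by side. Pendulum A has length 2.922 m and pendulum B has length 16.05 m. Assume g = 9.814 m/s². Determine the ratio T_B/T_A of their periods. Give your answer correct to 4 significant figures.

2.344

T ∝ √L, so T_B/T_A = √(L_B/L_A) = √(16.05/2.922) = 2.344.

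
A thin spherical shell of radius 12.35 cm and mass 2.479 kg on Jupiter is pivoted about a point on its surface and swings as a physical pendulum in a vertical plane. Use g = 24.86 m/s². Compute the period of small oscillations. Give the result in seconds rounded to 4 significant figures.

I_cm = (2/3)mr² = 0.025207 kg·m². The pivot is at distance d = 0.1235 m from the centre of mass.
By the parallel-axis theorem, I = I_cm + md² = 0.025207 + 0.037810 = 0.063017 kg·m².
T = 2π√(I/(mgd)) = 2π√(0.063017/(2.479 × 24.86 × 0.1235)) = 0.5717 s.

0.5717 s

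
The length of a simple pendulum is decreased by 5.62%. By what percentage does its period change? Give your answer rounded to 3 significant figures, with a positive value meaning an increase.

-2.85%

T ∝ √L, so T'/T = √(0.9438) = 0.9715.
Percentage change in T = (0.9715 − 1) × 100% = -2.85%.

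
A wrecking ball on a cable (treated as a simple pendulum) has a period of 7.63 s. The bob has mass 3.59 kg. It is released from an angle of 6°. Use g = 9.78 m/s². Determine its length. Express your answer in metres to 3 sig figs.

From T = 2π√(L/g), L = gT²/(4π²) = 9.78 × 7.630²/(4π²) = 14.4 m.

14.4 m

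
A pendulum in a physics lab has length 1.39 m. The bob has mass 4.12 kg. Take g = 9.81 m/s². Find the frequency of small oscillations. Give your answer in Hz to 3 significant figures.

T = 2π√(L/g) = 2π√(1.39/9.81) = 2.365 s, so f = 1/T = 0.423 Hz.

0.423 Hz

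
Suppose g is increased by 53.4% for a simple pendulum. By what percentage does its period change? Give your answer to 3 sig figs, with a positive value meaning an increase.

T ∝ 1/√g, so T'/T = 1/√(1.534) = 0.8074.
Percentage change in T = (0.8074 − 1) × 100% = -19.3%.

-19.3%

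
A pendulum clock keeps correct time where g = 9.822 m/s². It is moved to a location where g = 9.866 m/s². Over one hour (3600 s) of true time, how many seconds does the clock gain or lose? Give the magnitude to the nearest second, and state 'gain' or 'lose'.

The clock's period scales as T ∝ 1/√g, so T'/T = √(9.822/9.866) = 0.997768.
In 3600 s of true time the clock registers 3600/0.997768 = 3608.1 s, so it gains 8 s.

gain 8 s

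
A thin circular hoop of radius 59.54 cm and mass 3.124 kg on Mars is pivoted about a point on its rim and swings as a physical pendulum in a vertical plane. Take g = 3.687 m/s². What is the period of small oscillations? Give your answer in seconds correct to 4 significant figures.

I_cm = mr² = 1.1075 kg·m². The pivot is at distance d = 0.5954 m from the centre of mass.
By the parallel-axis theorem, I = I_cm + md² = 1.1075 + 1.1075 = 2.2149 kg·m².
T = 2π√(I/(mgd)) = 2π√(2.2149/(3.124 × 3.687 × 0.5954)) = 3.571 s.

3.571 s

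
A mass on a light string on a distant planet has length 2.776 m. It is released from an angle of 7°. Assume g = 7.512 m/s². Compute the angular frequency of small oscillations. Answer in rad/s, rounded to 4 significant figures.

ω = √(g/L) = √(7.512/2.776) = 1.645 rad/s.

1.645 rad/s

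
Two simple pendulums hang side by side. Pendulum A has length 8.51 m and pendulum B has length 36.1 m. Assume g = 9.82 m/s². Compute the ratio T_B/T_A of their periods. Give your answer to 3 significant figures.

2.06

T ∝ √L, so T_B/T_A = √(L_B/L_A) = √(36.1/8.51) = 2.06.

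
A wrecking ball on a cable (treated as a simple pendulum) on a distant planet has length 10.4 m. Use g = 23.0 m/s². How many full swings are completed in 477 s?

T = 2π√(L/g) = 2π√(10.4/23.0) = 4.225 s.
Number of complete oscillations = ⌊477/4.225⌋ = ⌊112.9⌋ = 112.

112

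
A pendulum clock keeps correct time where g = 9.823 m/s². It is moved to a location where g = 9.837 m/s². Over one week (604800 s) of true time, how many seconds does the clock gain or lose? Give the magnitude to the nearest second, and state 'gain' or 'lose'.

The clock's period scales as T ∝ 1/√g, so T'/T = √(9.823/9.837) = 0.999288.
In 604800 s of true time the clock registers 604800/0.999288 = 605230.8 s, so it gains 431 s.

gain 431 s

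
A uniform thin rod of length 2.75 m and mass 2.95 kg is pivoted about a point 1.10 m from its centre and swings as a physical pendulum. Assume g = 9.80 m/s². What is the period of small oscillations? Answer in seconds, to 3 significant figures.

For a physical pendulum T = 2π√(I/(mgd)), with d = 1.100 m from pivot to centre of mass.
I_cm = mL²/12 = 2.95 × 2.75²/12 = 1.859 kg·m²; I = I_cm + md² = 1.859 + 2.95 × 1.100² = 5.429 kg·m².
T = 2π√(5.429/(2.95 × 9.80 × 1.100)) = 2.60 s.

2.60 s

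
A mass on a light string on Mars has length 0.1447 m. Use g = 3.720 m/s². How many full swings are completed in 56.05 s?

45

T = 2π√(L/g) = 2π√(0.1447/3.720) = 1.2392 s.
Number of complete oscillations = ⌊56.05/1.2392⌋ = ⌊45.231⌋ = 45.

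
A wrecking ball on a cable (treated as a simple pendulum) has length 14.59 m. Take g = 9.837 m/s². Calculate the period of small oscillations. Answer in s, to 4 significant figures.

T = 2π√(L/g) = 2π√(14.59/9.837) = 2π × 1.2179 = 7.652 s.

7.652 s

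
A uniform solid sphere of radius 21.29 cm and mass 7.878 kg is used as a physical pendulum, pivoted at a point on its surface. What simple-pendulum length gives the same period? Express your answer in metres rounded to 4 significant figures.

0.2981 m

The equivalent simple-pendulum length is L_eq = I/(md), where I is about the pivot and d = 0.21290 m.
I_cm = (2/5)mR² = 0.14283 kg·m², so I = I_cm + md² = 0.14283 + 0.35708 = 0.49991 kg·m².
L_eq = 0.49991/(7.878 × 0.21290) = 0.2981 m.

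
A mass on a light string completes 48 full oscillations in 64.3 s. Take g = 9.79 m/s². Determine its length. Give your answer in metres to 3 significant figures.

0.445 m

T = 64.3/48 = 1.340 s.
From T = 2π√(L/g), L = gT²/(4π²) = 9.79 × 1.340²/(4π²) = 0.445 m.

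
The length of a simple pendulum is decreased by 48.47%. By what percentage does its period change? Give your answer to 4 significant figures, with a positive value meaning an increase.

-28.22%

T ∝ √L, so T'/T = √(0.51530) = 0.71784.
Percentage change in T = (0.71784 − 1) × 100% = -28.22%.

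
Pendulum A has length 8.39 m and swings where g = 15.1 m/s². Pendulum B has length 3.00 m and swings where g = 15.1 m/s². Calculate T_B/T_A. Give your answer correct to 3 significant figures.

0.598

T = 2π√(L/g), so T_B/T_A = √((L_B/g_B)/(L_A/g_A)) = √((3.00/15.1)/(8.39/15.1)) = 0.598.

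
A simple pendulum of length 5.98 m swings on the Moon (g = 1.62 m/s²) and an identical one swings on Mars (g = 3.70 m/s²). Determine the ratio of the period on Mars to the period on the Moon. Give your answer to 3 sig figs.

T ∝ 1/√g, so T₂/T₁ = √(g₁/g₂) = √(1.62/3.70) = 0.662.

0.662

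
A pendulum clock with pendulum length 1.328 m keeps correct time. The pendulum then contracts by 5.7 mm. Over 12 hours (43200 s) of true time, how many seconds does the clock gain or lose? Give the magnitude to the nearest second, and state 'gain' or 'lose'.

T ∝ √L, so T'/T = √(1.32230/1.328) = 0.997852.
In 43200 s of true time the clock registers 43200/0.997852 = 43293.0 s, so it gains 93 s.

gain 93 s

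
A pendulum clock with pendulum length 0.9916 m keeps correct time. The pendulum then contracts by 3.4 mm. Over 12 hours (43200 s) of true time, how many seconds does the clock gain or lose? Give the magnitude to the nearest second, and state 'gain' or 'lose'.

T ∝ √L, so T'/T = √(0.98820/0.9916) = 0.998284.
In 43200 s of true time the clock registers 43200/0.998284 = 43274.3 s, so it gains 74 s.

gain 74 s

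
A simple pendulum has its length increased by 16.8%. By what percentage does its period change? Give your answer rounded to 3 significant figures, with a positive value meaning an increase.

8.07%

T ∝ √L, so T'/T = √(1.168) = 1.081.
Percentage change in T = (1.081 − 1) × 100% = 8.07%.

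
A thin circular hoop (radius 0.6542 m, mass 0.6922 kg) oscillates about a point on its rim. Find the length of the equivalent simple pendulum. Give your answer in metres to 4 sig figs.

The equivalent simple-pendulum length is L_eq = I/(md), where I is about the pivot and d = 0.65420 m.
I_cm = mR² = 0.29625 kg·m², so I = I_cm + md² = 0.29625 + 0.29625 = 0.59249 kg·m².
L_eq = 0.59249/(0.6922 × 0.65420) = 1.308 m.

1.308 m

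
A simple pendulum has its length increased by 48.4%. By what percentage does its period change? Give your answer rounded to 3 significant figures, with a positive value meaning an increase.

T ∝ √L, so T'/T = √(1.484) = 1.218.
Percentage change in T = (1.218 − 1) × 100% = 21.8%.

21.8%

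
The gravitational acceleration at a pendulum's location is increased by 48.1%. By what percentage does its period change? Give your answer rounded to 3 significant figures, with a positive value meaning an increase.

-17.8%

T ∝ 1/√g, so T'/T = 1/√(1.481) = 0.8217.
Percentage change in T = (0.8217 − 1) × 100% = -17.8%.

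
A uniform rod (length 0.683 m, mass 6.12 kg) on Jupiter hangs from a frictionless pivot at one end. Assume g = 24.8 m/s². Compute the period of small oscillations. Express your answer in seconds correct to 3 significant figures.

For a physical pendulum T = 2π√(I/(mgd)), with d = 0.3415 m from pivot to centre of mass.
I_cm = mL²/12 = 6.12 × 0.683²/12 = 0.2379 kg·m²; I = I_cm + md² = 0.2379 + 6.12 × 0.3415² = 0.9516 kg·m².
T = 2π√(0.9516/(6.12 × 24.8 × 0.3415)) = 0.851 s.

0.851 s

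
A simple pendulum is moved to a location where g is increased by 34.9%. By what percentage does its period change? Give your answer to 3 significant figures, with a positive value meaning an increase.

-13.9%

T ∝ 1/√g, so T'/T = 1/√(1.349) = 0.8610.
Percentage change in T = (0.8610 − 1) × 100% = -13.9%.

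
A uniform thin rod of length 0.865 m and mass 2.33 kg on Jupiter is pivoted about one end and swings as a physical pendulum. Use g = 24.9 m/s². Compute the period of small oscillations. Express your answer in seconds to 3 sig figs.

0.956 s

For a physical pendulum T = 2π√(I/(mgd)), with d = 0.4325 m from pivot to centre of mass.
I_cm = mL²/12 = 2.33 × 0.865²/12 = 0.1453 kg·m²; I = I_cm + md² = 0.1453 + 2.33 × 0.4325² = 0.5811 kg·m².
T = 2π√(0.5811/(2.33 × 24.9 × 0.4325)) = 0.956 s.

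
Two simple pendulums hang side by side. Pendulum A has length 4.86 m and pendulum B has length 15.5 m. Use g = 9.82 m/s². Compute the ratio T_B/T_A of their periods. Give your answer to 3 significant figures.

1.79

T ∝ √L, so T_B/T_A = √(L_B/L_A) = √(15.5/4.86) = 1.79.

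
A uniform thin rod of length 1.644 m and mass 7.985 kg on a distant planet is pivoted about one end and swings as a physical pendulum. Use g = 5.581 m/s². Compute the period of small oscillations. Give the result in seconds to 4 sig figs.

For a physical pendulum T = 2π√(I/(mgd)), with d = 0.82200 m from pivot to centre of mass.
I_cm = mL²/12 = 7.985 × 1.644²/12 = 1.7984 kg·m²; I = I_cm + md² = 1.7984 + 7.985 × 0.82200² = 7.1938 kg·m².
T = 2π√(7.1938/(7.985 × 5.581 × 0.82200)) = 2.784 s.

2.784 s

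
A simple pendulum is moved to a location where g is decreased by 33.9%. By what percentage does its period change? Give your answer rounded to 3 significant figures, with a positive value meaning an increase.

T ∝ 1/√g, so T'/T = 1/√(0.6610) = 1.230.
Percentage change in T = (1.230 − 1) × 100% = 23.0%.

23.0%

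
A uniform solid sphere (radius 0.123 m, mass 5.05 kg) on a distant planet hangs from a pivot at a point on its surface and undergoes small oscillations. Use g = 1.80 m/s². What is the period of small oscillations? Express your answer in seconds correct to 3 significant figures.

I_cm = (2/5)mr² = 0.03056 kg·m². The pivot is at distance d = 0.123 m from the centre of mass.
By the parallel-axis theorem, I = I_cm + md² = 0.03056 + 0.07640 = 0.1070 kg·m².
T = 2π√(I/(mgd)) = 2π√(0.1070/(5.05 × 1.80 × 0.123)) = 1.94 s.

1.94 s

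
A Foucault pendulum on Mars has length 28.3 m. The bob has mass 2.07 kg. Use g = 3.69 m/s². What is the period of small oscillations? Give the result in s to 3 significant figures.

T = 2π√(L/g) = 2π√(28.3/3.69) = 2π × 2.769 = 17.4 s.

17.4 s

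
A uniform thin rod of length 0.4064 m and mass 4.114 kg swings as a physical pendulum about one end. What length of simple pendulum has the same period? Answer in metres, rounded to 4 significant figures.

The equivalent simple-pendulum length is L_eq = I/(md), where I is about the pivot and d = 0.20320 m.
I_cm = (1/12)mL² = 0.056623 kg·m², so I = I_cm + md² = 0.056623 + 0.16987 = 0.22649 kg·m².
L_eq = 0.22649/(4.114 × 0.20320) = 0.2709 m.

0.2709 m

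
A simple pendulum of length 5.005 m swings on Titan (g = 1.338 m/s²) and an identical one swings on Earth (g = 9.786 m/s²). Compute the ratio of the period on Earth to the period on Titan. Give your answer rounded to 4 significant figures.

0.3698

T ∝ 1/√g, so T₂/T₁ = √(g₁/g₂) = √(1.338/9.786) = 0.3698.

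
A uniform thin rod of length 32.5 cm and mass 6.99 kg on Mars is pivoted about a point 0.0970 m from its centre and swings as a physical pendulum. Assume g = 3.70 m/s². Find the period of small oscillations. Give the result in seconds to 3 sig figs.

1.42 s

For a physical pendulum T = 2π√(I/(mgd)), with d = 0.09700 m from pivot to centre of mass.
I_cm = mL²/12 = 6.99 × 0.325²/12 = 0.06153 kg·m²; I = I_cm + md² = 0.06153 + 6.99 × 0.09700² = 0.1273 kg·m².
T = 2π√(0.1273/(6.99 × 3.70 × 0.09700)) = 1.42 s.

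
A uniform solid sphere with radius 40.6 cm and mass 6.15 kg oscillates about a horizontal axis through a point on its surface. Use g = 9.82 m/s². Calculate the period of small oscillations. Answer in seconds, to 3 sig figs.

1.51 s

I_cm = (2/5)mr² = 0.4055 kg·m². The pivot is at distance d = 0.406 m from the centre of mass.
By the parallel-axis theorem, I = I_cm + md² = 0.4055 + 1.014 = 1.419 kg·m².
T = 2π√(I/(mgd)) = 2π√(1.419/(6.15 × 9.82 × 0.406)) = 1.51 s.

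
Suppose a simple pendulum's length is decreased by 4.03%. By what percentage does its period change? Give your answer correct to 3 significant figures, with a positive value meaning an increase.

T ∝ √L, so T'/T = √(0.9597) = 0.9796.
Percentage change in T = (0.9796 − 1) × 100% = -2.04%.

-2.04%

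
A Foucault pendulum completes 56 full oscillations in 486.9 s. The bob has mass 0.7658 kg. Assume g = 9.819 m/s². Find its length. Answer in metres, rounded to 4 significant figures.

T = 486.9/56 = 8.6946 s.
From T = 2π√(L/g), L = gT²/(4π²) = 9.819 × 8.6946²/(4π²) = 18.80 m.

18.80 m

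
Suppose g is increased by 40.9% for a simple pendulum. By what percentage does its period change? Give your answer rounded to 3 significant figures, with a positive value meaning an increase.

-15.8%

T ∝ 1/√g, so T'/T = 1/√(1.409) = 0.8425.
Percentage change in T = (0.8425 − 1) × 100% = -15.8%.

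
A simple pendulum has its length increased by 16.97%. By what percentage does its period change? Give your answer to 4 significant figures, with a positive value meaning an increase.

T ∝ √L, so T'/T = √(1.1697) = 1.0815.
Percentage change in T = (1.0815 − 1) × 100% = 8.153%.

8.153%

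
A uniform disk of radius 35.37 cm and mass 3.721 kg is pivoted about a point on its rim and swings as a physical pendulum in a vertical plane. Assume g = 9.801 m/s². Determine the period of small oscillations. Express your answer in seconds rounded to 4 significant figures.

1.462 s

I_cm = ½mr² = 0.23276 kg·m². The pivot is at distance d = 0.3537 m from the centre of mass.
By the parallel-axis theorem, I = I_cm + md² = 0.23276 + 0.46551 = 0.69827 kg·m².
T = 2π√(I/(mgd)) = 2π√(0.69827/(3.721 × 9.801 × 0.3537)) = 1.462 s.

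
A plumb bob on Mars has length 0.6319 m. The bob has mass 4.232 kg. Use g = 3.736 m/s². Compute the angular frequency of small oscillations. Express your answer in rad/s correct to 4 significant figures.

2.432 rad/s

ω = √(g/L) = √(3.736/0.6319) = 2.432 rad/s.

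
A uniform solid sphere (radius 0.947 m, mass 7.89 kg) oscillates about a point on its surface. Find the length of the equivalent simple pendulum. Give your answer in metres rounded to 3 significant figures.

1.33 m

The equivalent simple-pendulum length is L_eq = I/(md), where I is about the pivot and d = 0.9470 m.
I_cm = (2/5)mR² = 2.830 kg·m², so I = I_cm + md² = 2.830 + 7.076 = 9.906 kg·m².
L_eq = 9.906/(7.89 × 0.9470) = 1.33 m.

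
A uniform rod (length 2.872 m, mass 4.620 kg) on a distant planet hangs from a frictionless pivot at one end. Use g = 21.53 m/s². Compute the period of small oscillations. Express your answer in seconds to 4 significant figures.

1.874 s

For a physical pendulum T = 2π√(I/(mgd)), with d = 1.4360 m from pivot to centre of mass.
I_cm = mL²/12 = 4.620 × 2.872²/12 = 3.1756 kg·m²; I = I_cm + md² = 3.1756 + 4.620 × 1.4360² = 12.703 kg·m².
T = 2π√(12.703/(4.620 × 21.53 × 1.4360)) = 1.874 s.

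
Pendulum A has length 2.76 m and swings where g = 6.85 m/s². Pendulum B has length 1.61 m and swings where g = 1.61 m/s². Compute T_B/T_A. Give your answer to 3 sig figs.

T = 2π√(L/g), so T_B/T_A = √((L_B/g_B)/(L_A/g_A)) = √((1.61/1.61)/(2.76/6.85)) = 1.58.

1.58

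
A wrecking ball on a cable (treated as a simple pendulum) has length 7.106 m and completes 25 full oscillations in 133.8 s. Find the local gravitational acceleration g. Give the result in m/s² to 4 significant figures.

9.794 m/s²

T = 133.8/25 = 5.3520 s.
From T = 2π√(L/g), g = 4π²L/T² = 4π² × 7.106/5.3520² = 9.794 m/s².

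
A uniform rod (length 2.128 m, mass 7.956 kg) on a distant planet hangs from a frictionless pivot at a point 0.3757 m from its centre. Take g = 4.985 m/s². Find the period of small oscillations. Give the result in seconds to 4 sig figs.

3.306 s

For a physical pendulum T = 2π√(I/(mgd)), with d = 0.37570 m from pivot to centre of mass.
I_cm = mL²/12 = 7.956 × 2.128²/12 = 3.0023 kg·m²; I = I_cm + md² = 3.0023 + 7.956 × 0.37570² = 4.1253 kg·m².
T = 2π√(4.1253/(7.956 × 4.985 × 0.37570)) = 3.306 s.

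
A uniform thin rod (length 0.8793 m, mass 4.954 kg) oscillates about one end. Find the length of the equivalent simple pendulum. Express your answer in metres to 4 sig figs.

0.5862 m

The equivalent simple-pendulum length is L_eq = I/(md), where I is about the pivot and d = 0.43965 m.
I_cm = (1/12)mL² = 0.31919 kg·m², so I = I_cm + md² = 0.31919 + 0.95757 = 1.2768 kg·m².
L_eq = 1.2768/(4.954 × 0.43965) = 0.5862 m.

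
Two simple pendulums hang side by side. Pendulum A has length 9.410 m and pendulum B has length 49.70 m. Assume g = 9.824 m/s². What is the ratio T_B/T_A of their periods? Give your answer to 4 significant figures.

2.298

T ∝ √L, so T_B/T_A = √(L_B/L_A) = √(49.70/9.410) = 2.298.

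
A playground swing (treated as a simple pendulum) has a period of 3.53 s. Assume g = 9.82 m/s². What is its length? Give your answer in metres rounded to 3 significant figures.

3.10 m

From T = 2π√(L/g), L = gT²/(4π²) = 9.82 × 3.530²/(4π²) = 3.10 m.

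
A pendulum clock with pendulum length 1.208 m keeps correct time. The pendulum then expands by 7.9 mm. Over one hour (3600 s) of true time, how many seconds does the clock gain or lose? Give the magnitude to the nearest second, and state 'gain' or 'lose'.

lose 12 s

T ∝ √L, so T'/T = √(1.21590/1.208) = 1.00326.
In 3600 s of true time the clock registers 3600/1.00326 = 3588.3 s, so it loses 12 s.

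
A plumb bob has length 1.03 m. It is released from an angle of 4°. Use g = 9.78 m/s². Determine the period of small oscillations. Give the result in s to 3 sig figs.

T = 2π√(L/g) = 2π√(1.03/9.78) = 2π × 0.3245 = 2.04 s.

2.04 s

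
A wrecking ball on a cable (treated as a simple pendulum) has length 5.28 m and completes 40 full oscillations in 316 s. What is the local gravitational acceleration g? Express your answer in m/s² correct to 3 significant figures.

3.34 m/s²

T = 316/40 = 7.900 s.
From T = 2π√(L/g), g = 4π²L/T² = 4π² × 5.28/7.900² = 3.34 m/s².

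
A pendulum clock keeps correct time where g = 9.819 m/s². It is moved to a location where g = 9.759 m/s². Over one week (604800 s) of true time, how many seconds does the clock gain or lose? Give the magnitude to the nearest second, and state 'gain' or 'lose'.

The clock's period scales as T ∝ 1/√g, so T'/T = √(9.819/9.759) = 1.00307.
In 604800 s of true time the clock registers 604800/1.00307 = 602949.3 s, so it loses 1851 s.

lose 1851 s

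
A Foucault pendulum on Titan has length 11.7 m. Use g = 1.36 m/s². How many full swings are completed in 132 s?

T = 2π√(L/g) = 2π√(11.7/1.36) = 18.43 s.
Number of complete oscillations = ⌊132/18.43⌋ = ⌊7.163⌋ = 7.

7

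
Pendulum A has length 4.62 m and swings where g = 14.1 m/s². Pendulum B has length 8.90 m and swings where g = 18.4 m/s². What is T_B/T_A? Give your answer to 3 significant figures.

1.21

T = 2π√(L/g), so T_B/T_A = √((L_B/g_B)/(L_A/g_A)) = √((8.90/18.4)/(4.62/14.1)) = 1.21.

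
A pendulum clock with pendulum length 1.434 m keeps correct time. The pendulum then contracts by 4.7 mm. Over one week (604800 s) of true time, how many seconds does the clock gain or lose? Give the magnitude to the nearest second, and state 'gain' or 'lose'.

gain 994 s

T ∝ √L, so T'/T = √(1.42930/1.434) = 0.998360.
In 604800 s of true time the clock registers 604800/0.998360 = 605793.6 s, so it gains 994 s.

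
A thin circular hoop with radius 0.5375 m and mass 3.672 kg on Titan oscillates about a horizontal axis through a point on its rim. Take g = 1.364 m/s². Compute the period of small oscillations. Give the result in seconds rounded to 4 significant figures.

5.578 s

I_cm = mr² = 1.0609 kg·m². The pivot is at distance d = 0.5375 m from the centre of mass.
By the parallel-axis theorem, I = I_cm + md² = 1.0609 + 1.0609 = 2.1217 kg·m².
T = 2π√(I/(mgd)) = 2π√(2.1217/(3.672 × 1.364 × 0.5375)) = 5.578 s.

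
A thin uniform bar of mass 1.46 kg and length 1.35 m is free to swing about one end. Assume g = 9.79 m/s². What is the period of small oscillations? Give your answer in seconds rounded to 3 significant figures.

For a physical pendulum T = 2π√(I/(mgd)), with d = 0.6750 m from pivot to centre of mass.
I_cm = mL²/12 = 1.46 × 1.35²/12 = 0.2217 kg·m²; I = I_cm + md² = 0.2217 + 1.46 × 0.6750² = 0.8870 kg·m².
T = 2π√(0.8870/(1.46 × 9.79 × 0.6750)) = 1.91 s.

1.91 s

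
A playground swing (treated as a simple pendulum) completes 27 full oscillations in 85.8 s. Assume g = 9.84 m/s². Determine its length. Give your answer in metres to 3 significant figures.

2.52 m

T = 85.8/27 = 3.178 s.
From T = 2π√(L/g), L = gT²/(4π²) = 9.84 × 3.178²/(4π²) = 2.52 m.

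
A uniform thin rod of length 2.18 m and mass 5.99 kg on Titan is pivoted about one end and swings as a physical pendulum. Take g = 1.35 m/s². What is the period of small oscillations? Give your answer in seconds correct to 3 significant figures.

6.52 s

For a physical pendulum T = 2π√(I/(mgd)), with d = 1.090 m from pivot to centre of mass.
I_cm = mL²/12 = 5.99 × 2.18²/12 = 2.372 kg·m²; I = I_cm + md² = 2.372 + 5.99 × 1.090² = 9.489 kg·m².
T = 2π√(9.489/(5.99 × 1.35 × 1.090)) = 6.52 s.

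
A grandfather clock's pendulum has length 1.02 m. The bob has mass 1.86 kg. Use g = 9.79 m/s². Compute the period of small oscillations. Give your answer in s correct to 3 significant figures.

T = 2π√(L/g) = 2π√(1.02/9.79) = 2π × 0.3228 = 2.03 s.

2.03 s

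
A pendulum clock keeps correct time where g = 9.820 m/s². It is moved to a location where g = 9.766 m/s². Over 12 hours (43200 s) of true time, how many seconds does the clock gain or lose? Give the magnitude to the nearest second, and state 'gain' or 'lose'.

lose 119 s

The clock's period scales as T ∝ 1/√g, so T'/T = √(9.820/9.766) = 1.00276.
In 43200 s of true time the clock registers 43200/1.00276 = 43081.1 s, so it loses 119 s.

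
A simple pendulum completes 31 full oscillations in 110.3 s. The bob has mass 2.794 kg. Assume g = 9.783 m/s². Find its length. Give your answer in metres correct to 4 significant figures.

T = 110.3/31 = 3.5581 s.
From T = 2π√(L/g), L = gT²/(4π²) = 9.783 × 3.5581²/(4π²) = 3.137 m.

3.137 m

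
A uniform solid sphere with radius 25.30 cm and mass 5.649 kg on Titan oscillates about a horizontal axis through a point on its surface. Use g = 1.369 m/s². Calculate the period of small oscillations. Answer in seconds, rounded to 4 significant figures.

I_cm = (2/5)mr² = 0.14463 kg·m². The pivot is at distance d = 0.2530 m from the centre of mass.
By the parallel-axis theorem, I = I_cm + md² = 0.14463 + 0.36159 = 0.50622 kg·m².
T = 2π√(I/(mgd)) = 2π√(0.50622/(5.649 × 1.369 × 0.2530)) = 3.196 s.

3.196 s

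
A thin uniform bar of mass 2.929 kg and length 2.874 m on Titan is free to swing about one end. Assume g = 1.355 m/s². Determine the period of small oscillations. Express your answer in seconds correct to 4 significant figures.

7.472 s

For a physical pendulum T = 2π√(I/(mgd)), with d = 1.4370 m from pivot to centre of mass.
I_cm = mL²/12 = 2.929 × 2.874²/12 = 2.0161 kg·m²; I = I_cm + md² = 2.0161 + 2.929 × 1.4370² = 8.0644 kg·m².
T = 2π√(8.0644/(2.929 × 1.355 × 1.4370)) = 7.472 s.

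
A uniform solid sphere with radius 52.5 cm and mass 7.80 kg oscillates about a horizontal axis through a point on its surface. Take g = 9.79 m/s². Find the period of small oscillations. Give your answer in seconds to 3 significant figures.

1.72 s

I_cm = (2/5)mr² = 0.8600 kg·m². The pivot is at distance d = 0.525 m from the centre of mass.
By the parallel-axis theorem, I = I_cm + md² = 0.8600 + 2.150 = 3.010 kg·m².
T = 2π√(I/(mgd)) = 2π√(3.010/(7.80 × 9.79 × 0.525)) = 1.72 s.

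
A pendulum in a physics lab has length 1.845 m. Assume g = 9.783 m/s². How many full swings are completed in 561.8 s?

205

T = 2π√(L/g) = 2π√(1.845/9.783) = 2.7286 s.
Number of complete oscillations = ⌊561.8/2.7286⌋ = ⌊205.89⌋ = 205.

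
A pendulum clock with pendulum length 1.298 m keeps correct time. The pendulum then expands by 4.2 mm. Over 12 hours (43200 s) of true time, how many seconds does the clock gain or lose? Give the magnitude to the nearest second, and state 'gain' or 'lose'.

T ∝ √L, so T'/T = √(1.30220/1.298) = 1.00162.
In 43200 s of true time the clock registers 43200/1.00162 = 43130.3 s, so it loses 70 s.

lose 70 s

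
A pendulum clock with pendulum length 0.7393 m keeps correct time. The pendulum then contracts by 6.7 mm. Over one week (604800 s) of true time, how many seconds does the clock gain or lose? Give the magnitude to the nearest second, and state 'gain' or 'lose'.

gain 2759 s

T ∝ √L, so T'/T = √(0.73260/0.7393) = 0.995458.
In 604800 s of true time the clock registers 604800/0.995458 = 607559.3 s, so it gains 2759 s.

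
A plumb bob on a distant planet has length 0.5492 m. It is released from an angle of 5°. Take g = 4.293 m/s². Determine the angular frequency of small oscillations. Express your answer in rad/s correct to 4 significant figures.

ω = √(g/L) = √(4.293/0.5492) = 2.796 rad/s.

2.796 rad/s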